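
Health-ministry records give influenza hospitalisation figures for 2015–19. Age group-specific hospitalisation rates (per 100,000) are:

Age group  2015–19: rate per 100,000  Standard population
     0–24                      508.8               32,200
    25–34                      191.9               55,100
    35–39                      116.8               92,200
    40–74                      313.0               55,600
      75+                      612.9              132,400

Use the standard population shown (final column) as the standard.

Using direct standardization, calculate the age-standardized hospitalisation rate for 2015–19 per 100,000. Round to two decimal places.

Standard total = 367,500; weights = 0.0876, 0.1499, 0.2509, 0.1513, 0.3603.
Standardized rate: 0.0876×508.8 + 0.1499×191.9 + 0.2509×116.8 + 0.1513×313.0 + 0.3603×612.9 = 370.8211 per 100,000.

370.82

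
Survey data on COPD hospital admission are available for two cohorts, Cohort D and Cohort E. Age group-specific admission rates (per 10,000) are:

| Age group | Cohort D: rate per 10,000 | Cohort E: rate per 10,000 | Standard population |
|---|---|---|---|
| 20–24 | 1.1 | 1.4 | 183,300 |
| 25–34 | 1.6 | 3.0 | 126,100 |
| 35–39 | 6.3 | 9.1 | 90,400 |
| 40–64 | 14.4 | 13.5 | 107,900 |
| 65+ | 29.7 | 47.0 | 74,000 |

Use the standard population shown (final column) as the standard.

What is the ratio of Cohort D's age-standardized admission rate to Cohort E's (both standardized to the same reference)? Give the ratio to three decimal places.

0.739

Standard total = 581,700; weights = 0.3151, 0.2168, 0.1554, 0.1855, 0.1272.
Cohort D: 0.3151×1.1 + 0.2168×1.6 + 0.1554×6.3 + 0.1855×14.4 + 0.1272×29.7 = 8.1218 per 10,000.
Cohort E: 0.3151×1.4 + 0.2168×3.0 + 0.1554×9.1 + 0.1855×13.5 + 0.1272×47.0 = 10.9888 per 10,000.
Ratio = 8.1218 ÷ 10.9888 = 0.73910.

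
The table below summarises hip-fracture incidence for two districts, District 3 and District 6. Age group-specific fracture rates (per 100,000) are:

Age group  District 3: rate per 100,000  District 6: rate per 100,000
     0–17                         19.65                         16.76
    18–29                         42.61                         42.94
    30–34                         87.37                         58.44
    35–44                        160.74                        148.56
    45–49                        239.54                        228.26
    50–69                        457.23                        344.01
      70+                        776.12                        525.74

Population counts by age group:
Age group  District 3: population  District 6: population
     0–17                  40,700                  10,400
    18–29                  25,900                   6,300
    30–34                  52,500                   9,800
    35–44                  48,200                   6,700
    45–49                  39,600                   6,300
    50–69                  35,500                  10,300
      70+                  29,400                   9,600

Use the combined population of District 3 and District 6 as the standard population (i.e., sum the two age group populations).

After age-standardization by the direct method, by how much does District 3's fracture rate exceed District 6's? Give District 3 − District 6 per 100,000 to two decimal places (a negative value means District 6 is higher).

Combined standard total = 331,200; weights = 0.1543, 0.0972, 0.1881, 0.1658, 0.1386, 0.1383, 0.1178.
District 3: 0.1543×19.65 + 0.0972×42.61 + 0.1881×87.37 + 0.1658×160.74 + 0.1386×239.54 + 0.1383×457.23 + 0.1178×776.12 = 238.0695 per 100,000.
District 6: 0.1543×16.76 + 0.0972×42.94 + 0.1881×58.44 + 0.1658×148.56 + 0.1386×228.26 + 0.1383×344.01 + 0.1178×525.74 = 183.4919 per 100,000.
Difference = 238.0695 − 183.4919 = 54.5777.

54.58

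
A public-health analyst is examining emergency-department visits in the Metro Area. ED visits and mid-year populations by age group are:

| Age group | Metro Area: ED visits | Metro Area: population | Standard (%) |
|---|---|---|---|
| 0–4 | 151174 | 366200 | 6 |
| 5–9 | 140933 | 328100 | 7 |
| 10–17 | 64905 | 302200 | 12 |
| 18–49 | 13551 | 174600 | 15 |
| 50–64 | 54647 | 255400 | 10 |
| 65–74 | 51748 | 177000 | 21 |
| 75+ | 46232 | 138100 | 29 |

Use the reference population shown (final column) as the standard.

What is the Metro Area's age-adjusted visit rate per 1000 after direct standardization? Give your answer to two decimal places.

272.13

Age-specific rates per 1000 for the Metro Area: 412.818, 429.543, 214.775, 77.612, 213.966, 292.362, 334.772.
Standard weights: 0.06, 0.07, 0.12, 0.15, 0.10, 0.21, 0.29.
Standardized rate: 0.0600×412.818 + 0.0700×429.543 + 0.1200×214.775 + 0.1500×77.612 + 0.1000×213.966 + 0.2100×292.362 + 0.2900×334.772 = 272.1283 per 1000.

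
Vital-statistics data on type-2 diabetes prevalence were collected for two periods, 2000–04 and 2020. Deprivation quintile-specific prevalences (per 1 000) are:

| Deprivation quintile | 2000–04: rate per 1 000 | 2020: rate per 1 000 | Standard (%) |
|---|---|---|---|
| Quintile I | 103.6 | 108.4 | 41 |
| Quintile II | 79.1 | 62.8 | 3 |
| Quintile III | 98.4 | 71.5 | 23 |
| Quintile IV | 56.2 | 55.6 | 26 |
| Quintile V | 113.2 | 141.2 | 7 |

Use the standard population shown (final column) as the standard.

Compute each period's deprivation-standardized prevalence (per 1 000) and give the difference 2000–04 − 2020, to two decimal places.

2.90

Standard weights: 0.41, 0.03, 0.23, 0.26, 0.07.
2000–04: 0.4100×103.6 + 0.0300×79.1 + 0.2300×98.4 + 0.2600×56.2 + 0.0700×113.2 = 90.0170 per 1 000.
2020: 0.4100×108.4 + 0.0300×62.8 + 0.2300×71.5 + 0.2600×55.6 + 0.0700×141.2 = 87.1130 per 1 000.
Difference = 90.0170 − 87.1130 = 2.9040.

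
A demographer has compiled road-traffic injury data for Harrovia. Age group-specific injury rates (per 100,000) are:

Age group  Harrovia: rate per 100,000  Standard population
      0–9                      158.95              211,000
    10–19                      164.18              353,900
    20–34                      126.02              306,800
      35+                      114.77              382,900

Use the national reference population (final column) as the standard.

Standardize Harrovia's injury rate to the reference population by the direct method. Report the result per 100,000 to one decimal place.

Standard total = 1,254,600; weights = 0.1682, 0.2821, 0.2445, 0.3052.
Standardized rate: 0.1682×158.95 + 0.2821×164.18 + 0.2445×126.02 + 0.3052×114.77 = 138.8890 per 100,000.

138.9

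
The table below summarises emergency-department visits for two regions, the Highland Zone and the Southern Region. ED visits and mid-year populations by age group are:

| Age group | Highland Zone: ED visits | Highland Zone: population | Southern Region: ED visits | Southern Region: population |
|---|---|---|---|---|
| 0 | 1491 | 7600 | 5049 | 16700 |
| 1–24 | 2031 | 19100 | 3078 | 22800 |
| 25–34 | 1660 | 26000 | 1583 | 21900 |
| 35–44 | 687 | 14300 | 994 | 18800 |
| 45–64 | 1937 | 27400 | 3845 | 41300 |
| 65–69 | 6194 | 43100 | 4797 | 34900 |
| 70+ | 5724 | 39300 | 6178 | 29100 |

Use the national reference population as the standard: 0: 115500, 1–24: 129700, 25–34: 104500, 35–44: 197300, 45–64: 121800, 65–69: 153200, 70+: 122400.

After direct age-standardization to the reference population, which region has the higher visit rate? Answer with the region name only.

Southern Region

Age-specific rates per 1000 for the Highland Zone: 196.184, 106.335, 63.846, 48.042, 70.693, 143.712, 145.649.
For the Southern Region: 302.335, 135.000, 72.283, 52.872, 93.099, 137.450, 212.302.
Standard total = 944400; weights = 0.1223, 0.1373, 0.1107, 0.2089, 0.1290, 0.1622, 0.1296.
The Highland Zone: 0.1223×196.184 + 0.1373×106.335 + 0.1107×63.846 + 0.2089×48.042 + 0.1290×70.693 + 0.1622×143.712 + 0.1296×145.649 = 107.0057 per 1000.
The Southern Region: 0.1223×302.335 + 0.1373×135.000 + 0.1107×72.283 + 0.2089×52.872 + 0.1290×93.099 + 0.1622×137.450 + 0.1296×212.302 = 136.3799 per 1000.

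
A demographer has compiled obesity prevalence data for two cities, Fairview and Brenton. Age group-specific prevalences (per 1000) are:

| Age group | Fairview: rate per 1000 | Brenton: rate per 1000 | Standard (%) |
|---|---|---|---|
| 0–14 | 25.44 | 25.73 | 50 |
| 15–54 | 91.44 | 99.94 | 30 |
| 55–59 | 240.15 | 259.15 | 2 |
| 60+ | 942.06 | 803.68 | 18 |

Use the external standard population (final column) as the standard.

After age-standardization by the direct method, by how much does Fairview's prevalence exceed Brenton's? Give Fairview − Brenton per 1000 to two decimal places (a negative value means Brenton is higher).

21.83

Standard weights: 0.50, 0.30, 0.02, 0.18.
Fairview: 0.5000×25.44 + 0.3000×91.44 + 0.0200×240.15 + 0.1800×942.06 = 214.5258 per 1000.
Brenton: 0.5000×25.73 + 0.3000×99.94 + 0.0200×259.15 + 0.1800×803.68 = 192.6924 per 1000.
Difference = 214.5258 − 192.6924 = 21.8334.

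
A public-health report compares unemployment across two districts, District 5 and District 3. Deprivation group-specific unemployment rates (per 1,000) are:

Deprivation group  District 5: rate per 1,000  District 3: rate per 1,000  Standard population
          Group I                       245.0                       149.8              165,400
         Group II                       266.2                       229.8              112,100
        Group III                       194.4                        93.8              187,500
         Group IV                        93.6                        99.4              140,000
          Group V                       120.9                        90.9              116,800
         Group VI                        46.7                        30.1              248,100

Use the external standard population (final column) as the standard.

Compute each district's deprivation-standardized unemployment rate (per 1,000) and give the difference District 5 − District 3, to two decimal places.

46.91

Standard total = 969,900; weights = 0.1705, 0.1156, 0.1933, 0.1443, 0.1204, 0.2558.
District 5: 0.1705×245.0 + 0.1156×266.2 + 0.1933×194.4 + 0.1443×93.6 + 0.1204×120.9 + 0.2558×46.7 = 150.1448 per 1,000.
District 3: 0.1705×149.8 + 0.1156×229.8 + 0.1933×93.8 + 0.1443×99.4 + 0.1204×90.9 + 0.2558×30.1 = 103.2333 per 1,000.
Difference = 150.1448 − 103.2333 = 46.9115.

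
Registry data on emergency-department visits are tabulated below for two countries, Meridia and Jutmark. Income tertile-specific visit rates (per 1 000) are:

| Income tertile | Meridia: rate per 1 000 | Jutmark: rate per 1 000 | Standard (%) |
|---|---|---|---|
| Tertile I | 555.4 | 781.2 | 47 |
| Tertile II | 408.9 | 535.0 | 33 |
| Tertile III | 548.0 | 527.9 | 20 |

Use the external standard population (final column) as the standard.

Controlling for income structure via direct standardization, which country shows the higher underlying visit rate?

Jutmark

Standard weights: 0.47, 0.33, 0.20.
Meridia: 0.4700×555.4 + 0.3300×408.9 + 0.2000×548.0 = 505.5750 per 1 000.
Jutmark: 0.4700×781.2 + 0.3300×535.0 + 0.2000×527.9 = 649.2940 per 1 000.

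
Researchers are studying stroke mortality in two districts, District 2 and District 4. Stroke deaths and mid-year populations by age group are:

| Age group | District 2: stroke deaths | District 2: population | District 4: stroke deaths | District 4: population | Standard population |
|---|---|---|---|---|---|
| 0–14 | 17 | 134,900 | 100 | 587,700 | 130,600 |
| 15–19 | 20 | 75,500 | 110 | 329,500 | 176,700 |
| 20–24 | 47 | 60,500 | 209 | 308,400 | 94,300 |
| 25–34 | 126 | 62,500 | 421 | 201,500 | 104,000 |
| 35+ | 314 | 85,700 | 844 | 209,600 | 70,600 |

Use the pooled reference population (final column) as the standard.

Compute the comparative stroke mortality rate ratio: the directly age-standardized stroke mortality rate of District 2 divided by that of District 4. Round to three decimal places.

Age-specific rates per 100,000 for District 2: 12.60, 26.49, 77.69, 201.60, 366.39.
For District 4: 17.02, 33.38, 67.77, 208.93, 402.67.
Standard total = 576,200; weights = 0.2267, 0.3067, 0.1637, 0.1805, 0.1225.
District 2: 0.2267×12.60 + 0.3067×26.49 + 0.1637×77.69 + 0.1805×201.60 + 0.1225×366.39 = 104.9744 per 100,000.
District 4: 0.2267×17.02 + 0.3067×33.38 + 0.1637×67.77 + 0.1805×208.93 + 0.1225×402.67 = 112.2344 per 100,000.
Ratio = 104.9744 ÷ 112.2344 = 0.93531.

0.935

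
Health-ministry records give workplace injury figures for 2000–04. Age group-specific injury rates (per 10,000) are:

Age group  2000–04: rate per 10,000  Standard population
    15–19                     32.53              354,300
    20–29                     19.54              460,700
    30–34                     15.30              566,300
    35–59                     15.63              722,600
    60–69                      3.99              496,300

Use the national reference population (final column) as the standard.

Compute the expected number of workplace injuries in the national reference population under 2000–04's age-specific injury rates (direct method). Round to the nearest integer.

Expected workplace injuries = Σ (standard pop × age-specific rate ÷ 10,000)
= 354,300×32.53/10,000 + 460,700×19.54/10,000 + 566,300×15.30/10,000 + 722,600×15.63/10,000 + 496,300×3.99/10,000
= 1152.54 + 900.21 + 866.44 + 1129.42 + 198.02 = 4246.63.

4247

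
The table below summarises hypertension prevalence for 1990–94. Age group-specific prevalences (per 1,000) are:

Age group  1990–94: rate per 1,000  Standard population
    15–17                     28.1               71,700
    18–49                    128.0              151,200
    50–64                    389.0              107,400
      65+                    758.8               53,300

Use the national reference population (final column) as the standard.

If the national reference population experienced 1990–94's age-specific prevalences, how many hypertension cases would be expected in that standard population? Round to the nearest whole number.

103591

Expected hypertension cases = Σ (standard pop × age-specific rate ÷ 1,000)
= 71,700×28.1/1,000 + 151,200×128.0/1,000 + 107,400×389.0/1,000 + 53,300×758.8/1,000
= 2014.77 + 19353.60 + 41778.60 + 40444.04 = 103591.01.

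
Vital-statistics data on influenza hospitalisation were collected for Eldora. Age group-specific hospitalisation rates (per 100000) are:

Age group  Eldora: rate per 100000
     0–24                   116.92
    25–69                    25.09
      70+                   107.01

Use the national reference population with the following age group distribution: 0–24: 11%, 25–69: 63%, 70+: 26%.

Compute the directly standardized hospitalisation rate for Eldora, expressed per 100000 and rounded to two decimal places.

56.49

Standard weights: 0.11, 0.63, 0.26.
Standardized rate: 0.1100×116.92 + 0.6300×25.09 + 0.2600×107.01 = 56.4905 per 100000.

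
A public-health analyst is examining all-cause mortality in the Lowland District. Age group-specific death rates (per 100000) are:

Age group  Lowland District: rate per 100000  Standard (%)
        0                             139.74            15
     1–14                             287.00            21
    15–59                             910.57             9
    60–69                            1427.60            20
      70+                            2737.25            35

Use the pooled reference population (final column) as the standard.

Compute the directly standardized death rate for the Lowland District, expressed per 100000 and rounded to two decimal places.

Standard weights: 0.15, 0.21, 0.09, 0.20, 0.35.
Standardized rate: 0.1500×139.74 + 0.2100×287.00 + 0.0900×910.57 + 0.2000×1427.60 + 0.3500×2737.25 = 1406.7398 per 100000.

1406.74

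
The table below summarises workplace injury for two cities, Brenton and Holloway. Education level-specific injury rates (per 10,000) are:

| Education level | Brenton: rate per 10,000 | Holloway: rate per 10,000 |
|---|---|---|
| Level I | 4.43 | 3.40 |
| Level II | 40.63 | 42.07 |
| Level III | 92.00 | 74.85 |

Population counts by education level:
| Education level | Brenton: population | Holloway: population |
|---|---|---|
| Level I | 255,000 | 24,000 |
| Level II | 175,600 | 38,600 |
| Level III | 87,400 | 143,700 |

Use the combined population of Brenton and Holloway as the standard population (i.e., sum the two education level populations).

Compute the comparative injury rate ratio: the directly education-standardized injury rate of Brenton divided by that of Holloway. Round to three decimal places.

1.145

Combined standard total = 724,300; weights = 0.3852, 0.2957, 0.3191.
Brenton: 0.3852×4.43 + 0.2957×40.63 + 0.3191×92.00 = 43.0762 per 10,000.
Holloway: 0.3852×3.40 + 0.2957×42.07 + 0.3191×74.85 = 37.6333 per 10,000.
Ratio = 43.0762 ÷ 37.6333 = 1.14463.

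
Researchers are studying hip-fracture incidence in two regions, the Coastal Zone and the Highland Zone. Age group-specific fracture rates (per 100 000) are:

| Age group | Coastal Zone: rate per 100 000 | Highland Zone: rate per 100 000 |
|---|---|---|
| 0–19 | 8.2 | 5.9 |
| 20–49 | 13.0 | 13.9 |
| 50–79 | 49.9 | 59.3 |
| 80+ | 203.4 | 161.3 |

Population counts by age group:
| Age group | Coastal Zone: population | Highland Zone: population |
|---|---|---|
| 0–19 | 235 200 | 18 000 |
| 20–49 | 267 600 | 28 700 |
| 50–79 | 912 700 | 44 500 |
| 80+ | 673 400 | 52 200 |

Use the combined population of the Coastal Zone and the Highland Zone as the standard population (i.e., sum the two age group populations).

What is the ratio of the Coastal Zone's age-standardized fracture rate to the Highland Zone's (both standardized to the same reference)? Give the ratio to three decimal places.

Combined standard total = 2 232 300; weights = 0.1134, 0.1327, 0.4288, 0.3250.
The Coastal Zone: 0.1134×8.2 + 0.1327×13.0 + 0.4288×49.9 + 0.3250×203.4 = 90.1669 per 100 000.
The Highland Zone: 0.1134×5.9 + 0.1327×13.9 + 0.4288×59.3 + 0.3250×161.3 = 80.3717 per 100 000.
Ratio = 90.1669 ÷ 80.3717 = 1.12187.

1.122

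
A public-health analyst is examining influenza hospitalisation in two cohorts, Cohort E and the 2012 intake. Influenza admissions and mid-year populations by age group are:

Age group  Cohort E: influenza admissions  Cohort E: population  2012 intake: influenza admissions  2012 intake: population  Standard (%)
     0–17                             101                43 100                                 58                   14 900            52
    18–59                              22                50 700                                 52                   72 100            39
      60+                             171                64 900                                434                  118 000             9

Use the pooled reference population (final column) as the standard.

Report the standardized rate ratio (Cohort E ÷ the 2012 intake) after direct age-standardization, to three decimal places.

Age-specific rates per 100 000 for Cohort E: 234.34, 43.39, 263.48.
For the 2012 intake: 389.26, 72.12, 367.80.
Standard weights: 0.52, 0.39, 0.09.
Cohort E: 0.5200×234.34 + 0.3900×43.39 + 0.0900×263.48 = 162.4926 per 100 000.
The 2012 intake: 0.5200×389.26 + 0.3900×72.12 + 0.0900×367.80 = 263.6454 per 100 000.
Ratio = 162.4926 ÷ 263.6454 = 0.61633.

0.616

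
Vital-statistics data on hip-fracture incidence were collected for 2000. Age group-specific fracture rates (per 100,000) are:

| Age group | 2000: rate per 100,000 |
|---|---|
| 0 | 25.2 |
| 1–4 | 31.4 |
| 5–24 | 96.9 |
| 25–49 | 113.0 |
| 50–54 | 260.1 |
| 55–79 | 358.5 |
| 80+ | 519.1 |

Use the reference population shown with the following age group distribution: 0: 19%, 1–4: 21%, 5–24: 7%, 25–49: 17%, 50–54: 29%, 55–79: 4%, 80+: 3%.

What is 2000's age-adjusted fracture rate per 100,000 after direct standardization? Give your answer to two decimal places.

142.72

Standard weights: 0.19, 0.21, 0.07, 0.17, 0.29, 0.04, 0.03.
Standardized rate: 0.1900×25.2 + 0.2100×31.4 + 0.0700×96.9 + 0.1700×113.0 + 0.2900×260.1 + 0.0400×358.5 + 0.0300×519.1 = 142.7170 per 100,000.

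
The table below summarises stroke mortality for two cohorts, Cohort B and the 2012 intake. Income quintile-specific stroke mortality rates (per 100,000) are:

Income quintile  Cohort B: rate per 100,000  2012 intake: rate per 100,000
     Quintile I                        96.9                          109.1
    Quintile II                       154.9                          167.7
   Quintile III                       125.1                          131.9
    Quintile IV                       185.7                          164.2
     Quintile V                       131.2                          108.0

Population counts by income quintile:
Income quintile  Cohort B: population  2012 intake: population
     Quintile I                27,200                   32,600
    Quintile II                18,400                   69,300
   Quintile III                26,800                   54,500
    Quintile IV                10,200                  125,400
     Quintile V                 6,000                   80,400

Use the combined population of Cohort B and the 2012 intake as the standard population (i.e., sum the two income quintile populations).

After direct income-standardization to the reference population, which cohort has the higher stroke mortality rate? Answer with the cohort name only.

Combined standard total = 450,800; weights = 0.1327, 0.1945, 0.1803, 0.3008, 0.1917.
Cohort B: 0.1327×96.9 + 0.1945×154.9 + 0.1803×125.1 + 0.3008×185.7 + 0.1917×131.2 = 146.5541 per 100,000.
The 2012 intake: 0.1327×109.1 + 0.1945×167.7 + 0.1803×131.9 + 0.3008×164.2 + 0.1917×108.0 = 140.9753 per 100,000.
The crude rates (130.02 vs 142.58) would put the 2012 intake higher, but that reflects its income composition; once standardized to a common income structure, Cohort B has the higher underlying rate.

Cohort B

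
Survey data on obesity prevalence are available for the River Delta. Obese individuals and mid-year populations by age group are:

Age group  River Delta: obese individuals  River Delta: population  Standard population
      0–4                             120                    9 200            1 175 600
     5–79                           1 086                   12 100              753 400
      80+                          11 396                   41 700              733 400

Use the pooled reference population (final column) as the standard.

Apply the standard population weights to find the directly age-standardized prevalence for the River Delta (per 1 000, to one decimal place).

106.4

Age-specific rates per 1 000 for the River Delta: 13.043, 89.752, 273.285.
Standard total = 2 662 400; weights = 0.4416, 0.2830, 0.2755.
Standardized rate: 0.4416×13.043 + 0.2830×89.752 + 0.2755×273.285 = 106.4380 per 1 000.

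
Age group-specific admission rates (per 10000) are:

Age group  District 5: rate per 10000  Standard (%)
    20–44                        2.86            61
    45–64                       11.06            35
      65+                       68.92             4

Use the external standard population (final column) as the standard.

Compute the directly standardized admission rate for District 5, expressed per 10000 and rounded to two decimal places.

Standard weights: 0.61, 0.35, 0.04.
Standardized rate: 0.6100×2.86 + 0.3500×11.06 + 0.0400×68.92 = 8.3724 per 10000.

8.37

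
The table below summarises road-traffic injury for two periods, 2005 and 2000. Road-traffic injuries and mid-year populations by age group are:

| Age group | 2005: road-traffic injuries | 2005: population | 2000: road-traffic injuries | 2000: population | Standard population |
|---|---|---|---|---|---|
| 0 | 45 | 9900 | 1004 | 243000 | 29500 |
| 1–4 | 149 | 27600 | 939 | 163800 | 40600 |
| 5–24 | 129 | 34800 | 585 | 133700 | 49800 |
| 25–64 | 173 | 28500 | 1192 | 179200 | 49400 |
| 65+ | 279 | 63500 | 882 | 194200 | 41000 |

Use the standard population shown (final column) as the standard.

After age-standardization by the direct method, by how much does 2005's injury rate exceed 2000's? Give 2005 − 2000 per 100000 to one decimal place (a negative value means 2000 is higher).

Age-specific rates per 100000 for 2005: 454.55, 539.86, 370.69, 607.02, 439.37.
For 2000: 413.17, 573.26, 437.55, 665.18, 454.17.
Standard total = 210300; weights = 0.1403, 0.1931, 0.2368, 0.2349, 0.1950.
2005: 0.1403×454.55 + 0.1931×539.86 + 0.2368×370.69 + 0.2349×607.02 + 0.1950×439.37 = 484.0152 per 100000.
2000: 0.1403×413.17 + 0.1931×573.26 + 0.2368×437.55 + 0.2349×665.18 + 0.1950×454.17 = 517.0399 per 100000.
Difference = 484.0152 − 517.0399 = -33.0247.

-33.0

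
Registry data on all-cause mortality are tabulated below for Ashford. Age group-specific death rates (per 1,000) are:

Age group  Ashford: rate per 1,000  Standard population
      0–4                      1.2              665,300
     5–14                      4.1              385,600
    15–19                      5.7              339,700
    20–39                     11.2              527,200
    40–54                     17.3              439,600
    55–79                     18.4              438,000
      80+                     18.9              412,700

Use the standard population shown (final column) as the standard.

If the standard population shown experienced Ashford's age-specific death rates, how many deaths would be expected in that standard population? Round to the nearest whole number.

33685

Expected deaths = Σ (standard pop × age-specific rate ÷ 1,000)
= 665,300×1.2/1,000 + 385,600×4.1/1,000 + 339,700×5.7/1,000 + 527,200×11.2/1,000 + 439,600×17.3/1,000 + 438,000×18.4/1,000 + 412,700×18.9/1,000
= 798.36 + 1580.96 + 1936.29 + 5904.64 + 7605.08 + 8059.20 + 7800.03 = 33684.56.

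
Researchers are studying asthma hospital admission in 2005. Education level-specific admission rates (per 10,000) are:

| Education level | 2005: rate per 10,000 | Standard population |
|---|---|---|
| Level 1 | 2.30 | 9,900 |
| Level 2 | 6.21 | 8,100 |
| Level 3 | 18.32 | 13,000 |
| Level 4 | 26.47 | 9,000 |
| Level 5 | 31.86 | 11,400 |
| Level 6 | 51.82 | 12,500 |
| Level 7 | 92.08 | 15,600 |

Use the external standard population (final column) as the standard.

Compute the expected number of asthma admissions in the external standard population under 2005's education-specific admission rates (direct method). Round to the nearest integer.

Expected asthma admissions = Σ (standard pop × education-specific rate ÷ 10,000)
= 9,900×2.30/10,000 + 8,100×6.21/10,000 + 13,000×18.32/10,000 + 9,000×26.47/10,000 + 11,400×31.86/10,000 + 12,500×51.82/10,000 + 15,600×92.08/10,000
= 2.28 + 5.03 + 23.82 + 23.82 + 36.32 + 64.78 + 143.64 = 299.69.

300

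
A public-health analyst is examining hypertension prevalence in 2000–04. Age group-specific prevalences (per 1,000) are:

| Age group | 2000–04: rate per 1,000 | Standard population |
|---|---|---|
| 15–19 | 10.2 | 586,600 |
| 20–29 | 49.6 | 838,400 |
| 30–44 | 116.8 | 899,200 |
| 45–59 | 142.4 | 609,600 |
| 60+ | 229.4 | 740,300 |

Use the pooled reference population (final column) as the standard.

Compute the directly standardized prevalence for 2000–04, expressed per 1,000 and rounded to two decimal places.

Standard total = 3,674,100; weights = 0.1597, 0.2282, 0.2447, 0.1659, 0.2015.
Standardized rate: 0.1597×10.2 + 0.2282×49.6 + 0.2447×116.8 + 0.1659×142.4 + 0.2015×229.4 = 111.3814 per 1,000.

111.38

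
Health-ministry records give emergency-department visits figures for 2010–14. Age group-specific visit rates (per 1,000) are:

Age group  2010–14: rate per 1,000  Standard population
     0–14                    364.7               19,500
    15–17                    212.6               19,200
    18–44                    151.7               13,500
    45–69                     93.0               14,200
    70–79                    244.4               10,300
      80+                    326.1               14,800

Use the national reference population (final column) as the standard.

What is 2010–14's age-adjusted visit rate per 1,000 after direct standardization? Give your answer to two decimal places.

239.41

Standard total = 91,500; weights = 0.2131, 0.2098, 0.1475, 0.1552, 0.1126, 0.1617.
Standardized rate: 0.2131×364.7 + 0.2098×212.6 + 0.1475×151.7 + 0.1552×93.0 + 0.1126×244.4 + 0.1617×326.1 = 239.4068 per 1,000.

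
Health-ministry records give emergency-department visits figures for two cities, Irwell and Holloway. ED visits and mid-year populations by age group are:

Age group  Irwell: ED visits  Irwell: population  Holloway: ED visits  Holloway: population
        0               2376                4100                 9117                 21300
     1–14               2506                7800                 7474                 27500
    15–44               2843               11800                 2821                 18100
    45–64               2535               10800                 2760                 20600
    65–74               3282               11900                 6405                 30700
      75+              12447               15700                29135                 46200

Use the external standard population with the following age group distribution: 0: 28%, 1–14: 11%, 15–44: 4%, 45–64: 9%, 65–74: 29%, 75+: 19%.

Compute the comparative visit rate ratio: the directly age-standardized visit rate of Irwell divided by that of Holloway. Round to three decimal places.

1.318

Age-specific rates per 1000 for Irwell: 579.512, 321.282, 240.932, 234.722, 275.798, 792.803.
For Holloway: 428.028, 271.782, 155.856, 133.981, 208.632, 630.628.
Standard weights: 0.28, 0.11, 0.04, 0.09, 0.29, 0.19.
Irwell: 0.2800×579.512 + 0.1100×321.282 + 0.0400×240.932 + 0.0900×234.722 + 0.2900×275.798 + 0.1900×792.803 = 458.9807 per 1000.
Holloway: 0.2800×428.028 + 0.1100×271.782 + 0.0400×155.856 + 0.0900×133.981 + 0.2900×208.632 + 0.1900×630.628 = 348.3589 per 1000.
Ratio = 458.9807 ÷ 348.3589 = 1.31755.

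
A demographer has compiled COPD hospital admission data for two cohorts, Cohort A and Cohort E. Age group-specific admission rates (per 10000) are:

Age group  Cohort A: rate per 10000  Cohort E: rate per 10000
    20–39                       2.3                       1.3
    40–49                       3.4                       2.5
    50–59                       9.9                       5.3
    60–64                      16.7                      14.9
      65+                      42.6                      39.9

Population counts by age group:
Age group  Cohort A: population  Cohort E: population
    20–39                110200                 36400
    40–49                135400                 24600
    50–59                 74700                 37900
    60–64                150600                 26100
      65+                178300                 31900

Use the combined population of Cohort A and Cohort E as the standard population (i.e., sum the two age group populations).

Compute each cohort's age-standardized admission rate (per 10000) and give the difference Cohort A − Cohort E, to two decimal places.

2.10

Combined standard total = 806100; weights = 0.1819, 0.1985, 0.1397, 0.2192, 0.2608.
Cohort A: 0.1819×2.3 + 0.1985×3.4 + 0.1397×9.9 + 0.2192×16.7 + 0.2608×42.6 = 17.2452 per 10000.
Cohort E: 0.1819×1.3 + 0.1985×2.5 + 0.1397×5.3 + 0.2192×14.9 + 0.2608×39.9 = 15.1435 per 10000.
Difference = 17.2452 − 15.1435 = 2.1017.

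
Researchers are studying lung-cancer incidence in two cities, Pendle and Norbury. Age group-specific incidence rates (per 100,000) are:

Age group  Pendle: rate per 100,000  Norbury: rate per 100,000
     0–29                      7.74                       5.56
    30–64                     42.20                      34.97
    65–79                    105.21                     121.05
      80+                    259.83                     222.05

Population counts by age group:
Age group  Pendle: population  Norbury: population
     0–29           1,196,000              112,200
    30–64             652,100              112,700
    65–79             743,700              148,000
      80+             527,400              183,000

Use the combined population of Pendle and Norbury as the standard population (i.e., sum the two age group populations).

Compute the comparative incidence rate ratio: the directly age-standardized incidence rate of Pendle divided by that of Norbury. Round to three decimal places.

1.070

Combined standard total = 3,675,100; weights = 0.3560, 0.2081, 0.2426, 0.1933.
Pendle: 0.3560×7.74 + 0.2081×42.20 + 0.2426×105.21 + 0.1933×259.83 = 87.2899 per 100,000.
Norbury: 0.3560×5.56 + 0.2081×34.97 + 0.2426×121.05 + 0.1933×222.05 = 81.5497 per 100,000.
Ratio = 87.2899 ÷ 81.5497 = 1.07039.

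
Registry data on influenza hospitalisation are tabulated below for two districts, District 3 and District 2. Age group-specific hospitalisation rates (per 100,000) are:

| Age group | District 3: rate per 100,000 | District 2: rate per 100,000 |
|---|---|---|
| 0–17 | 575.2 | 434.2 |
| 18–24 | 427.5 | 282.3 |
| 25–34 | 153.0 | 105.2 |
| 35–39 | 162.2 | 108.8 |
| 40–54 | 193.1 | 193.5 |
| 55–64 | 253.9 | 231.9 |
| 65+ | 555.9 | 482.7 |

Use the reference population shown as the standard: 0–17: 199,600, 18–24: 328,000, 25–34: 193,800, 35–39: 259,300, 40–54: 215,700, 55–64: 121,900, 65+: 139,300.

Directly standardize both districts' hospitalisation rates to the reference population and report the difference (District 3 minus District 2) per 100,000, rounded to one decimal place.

76.6

Standard total = 1,457,600; weights = 0.1369, 0.2250, 0.1330, 0.1779, 0.1480, 0.0836, 0.0956.
District 3: 0.1369×575.2 + 0.2250×427.5 + 0.1330×153.0 + 0.1779×162.2 + 0.1480×193.1 + 0.0836×253.9 + 0.0956×555.9 = 327.0985 per 100,000.
District 2: 0.1369×434.2 + 0.2250×282.3 + 0.1330×105.2 + 0.1779×108.8 + 0.1480×193.5 + 0.0836×231.9 + 0.0956×482.7 = 250.4850 per 100,000.
Difference = 327.0985 − 250.4850 = 76.6134.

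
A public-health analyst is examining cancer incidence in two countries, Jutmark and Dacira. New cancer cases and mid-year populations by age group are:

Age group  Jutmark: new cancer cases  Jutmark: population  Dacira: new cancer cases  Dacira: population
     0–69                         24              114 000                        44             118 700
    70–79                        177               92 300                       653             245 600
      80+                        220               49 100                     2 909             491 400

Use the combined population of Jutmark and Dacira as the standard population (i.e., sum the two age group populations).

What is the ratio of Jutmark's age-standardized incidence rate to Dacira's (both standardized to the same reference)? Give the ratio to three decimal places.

Age-specific rates per 100 000 for Jutmark: 21.05, 191.77, 448.07.
For Dacira: 37.07, 265.88, 591.98.
Combined standard total = 1 111 100; weights = 0.2094, 0.3041, 0.4865.
Jutmark: 0.2094×21.05 + 0.3041×191.77 + 0.4865×448.07 = 280.6911 per 100 000.
Dacira: 0.2094×37.07 + 0.3041×265.88 + 0.4865×591.98 = 376.5933 per 100 000.
Ratio = 280.6911 ÷ 376.5933 = 0.74534.

0.745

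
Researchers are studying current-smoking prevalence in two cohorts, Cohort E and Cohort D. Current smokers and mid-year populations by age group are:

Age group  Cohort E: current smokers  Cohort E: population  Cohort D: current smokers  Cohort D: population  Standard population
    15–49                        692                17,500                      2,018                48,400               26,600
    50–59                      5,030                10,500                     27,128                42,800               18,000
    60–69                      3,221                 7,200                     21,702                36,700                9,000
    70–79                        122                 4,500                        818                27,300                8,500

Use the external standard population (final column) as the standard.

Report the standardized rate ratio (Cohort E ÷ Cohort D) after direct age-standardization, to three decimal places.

0.770

Age-specific rates per 1,000 for Cohort E: 39.543, 479.048, 447.361, 27.111.
For Cohort D: 41.694, 633.832, 591.335, 29.963.
Standard total = 62,100; weights = 0.4283, 0.2899, 0.1449, 0.1369.
Cohort E: 0.4283×39.543 + 0.2899×479.048 + 0.1449×447.361 + 0.1369×27.111 = 224.3380 per 1,000.
Cohort D: 0.4283×41.694 + 0.2899×633.832 + 0.1449×591.335 + 0.1369×29.963 = 291.3807 per 1,000.
Ratio = 224.3380 ÷ 291.3807 = 0.76991.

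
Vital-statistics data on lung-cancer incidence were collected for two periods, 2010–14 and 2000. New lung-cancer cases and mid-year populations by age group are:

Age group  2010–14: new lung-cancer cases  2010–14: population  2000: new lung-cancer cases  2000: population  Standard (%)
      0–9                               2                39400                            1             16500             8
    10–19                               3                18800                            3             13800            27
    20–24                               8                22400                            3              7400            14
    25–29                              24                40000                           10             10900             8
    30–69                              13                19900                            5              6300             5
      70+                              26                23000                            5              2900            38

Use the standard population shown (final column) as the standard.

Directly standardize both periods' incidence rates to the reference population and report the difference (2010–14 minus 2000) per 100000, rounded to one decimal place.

Age-specific rates per 100000 for 2010–14: 5.08, 15.96, 35.71, 60.00, 65.33, 113.04.
For 2000: 6.06, 21.74, 40.54, 91.74, 79.37, 172.41.
Standard weights: 0.08, 0.27, 0.14, 0.08, 0.05, 0.38.
2010–14: 0.0800×5.08 + 0.2700×15.96 + 0.1400×35.71 + 0.0800×60.00 + 0.0500×65.33 + 0.3800×113.04 = 60.7375 per 100000.
2000: 0.0800×6.06 + 0.2700×21.74 + 0.1400×40.54 + 0.0800×91.74 + 0.0500×79.37 + 0.3800×172.41 = 88.8550 per 100000.
Difference = 60.7375 − 88.8550 = -28.1176.

-28.1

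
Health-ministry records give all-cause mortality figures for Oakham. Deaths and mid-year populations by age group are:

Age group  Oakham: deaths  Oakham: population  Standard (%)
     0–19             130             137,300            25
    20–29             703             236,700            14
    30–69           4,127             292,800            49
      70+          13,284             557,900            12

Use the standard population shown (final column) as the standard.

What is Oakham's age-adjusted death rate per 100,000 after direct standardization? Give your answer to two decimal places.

Age-specific rates per 100,000 for Oakham: 94.68, 297.00, 1409.49, 2381.07.
Standard weights: 0.25, 0.14, 0.49, 0.12.
Standardized rate: 0.2500×94.68 + 0.1400×297.00 + 0.4900×1409.49 + 0.1200×2381.07 = 1041.6318 per 100,000.

1041.63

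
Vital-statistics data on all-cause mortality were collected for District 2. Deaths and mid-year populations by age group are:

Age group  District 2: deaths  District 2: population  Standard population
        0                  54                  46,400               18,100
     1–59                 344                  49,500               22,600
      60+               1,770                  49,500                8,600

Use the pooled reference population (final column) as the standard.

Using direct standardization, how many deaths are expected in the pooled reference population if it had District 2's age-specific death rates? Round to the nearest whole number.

486

Age-specific rates per 100,000 for District 2: 116.38, 694.95, 3575.76.
Expected deaths = Σ (standard pop × age-specific rate ÷ 100,000)
= 18,100×116.38/100,000 + 22,600×694.95/100,000 + 8,600×3575.76/100,000
= 21.06 + 157.06 + 307.52 = 485.64.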